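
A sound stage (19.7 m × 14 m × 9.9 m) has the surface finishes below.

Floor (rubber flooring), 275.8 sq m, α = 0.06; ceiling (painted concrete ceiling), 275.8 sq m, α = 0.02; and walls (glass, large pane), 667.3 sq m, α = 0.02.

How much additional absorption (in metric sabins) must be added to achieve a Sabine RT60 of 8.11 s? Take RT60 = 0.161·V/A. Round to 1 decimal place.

Total absorption A₁ = 275.8×0.06 + 275.8×0.02 + 667.3×0.02
  = 16.548 + 5.516 + 13.346 = 35.410 sq m sabins.
Target A₂ = 0.161·2730.42/8.11 = 54.204 sabins (V = 2730.42 m³).
ΔA = A₂ − A₁ = 54.204 − 35.410 = 18.8 sabins.

18.8 sabins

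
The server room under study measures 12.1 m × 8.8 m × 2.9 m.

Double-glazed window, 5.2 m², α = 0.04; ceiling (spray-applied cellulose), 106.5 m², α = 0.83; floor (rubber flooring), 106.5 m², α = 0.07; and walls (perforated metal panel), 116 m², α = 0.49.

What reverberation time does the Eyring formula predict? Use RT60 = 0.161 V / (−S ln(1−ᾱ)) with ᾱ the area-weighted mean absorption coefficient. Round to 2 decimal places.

0.24 s

S = Σ Sᵢ = 334.2 m².
Absorption A = 5.2×0.04 + 106.5×0.83 + 106.5×0.07 + 116×0.49 = 152.898 sabins.
Mean coefficient ᾱ = A/S = 0.4575.
−S·ln(1−ᾱ) = −334.2 × ln(1 − 0.4575) = 204.386.
V = 12.1 × 8.8 × 2.9 = 308.792 m³.
RT60 = 0.161 × 308.792 / 204.386 = 0.24 s.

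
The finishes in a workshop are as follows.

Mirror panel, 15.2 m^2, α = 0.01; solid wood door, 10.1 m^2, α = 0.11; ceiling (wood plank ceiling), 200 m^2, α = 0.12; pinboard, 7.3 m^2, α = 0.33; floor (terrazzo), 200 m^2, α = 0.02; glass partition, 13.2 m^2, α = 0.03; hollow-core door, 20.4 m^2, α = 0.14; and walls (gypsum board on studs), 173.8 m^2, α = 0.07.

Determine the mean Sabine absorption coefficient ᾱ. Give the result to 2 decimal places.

0.07

S = Σ Sᵢ = 15.2 + 10.1 + 200 + 7.3 + 200 + 13.2 + 20.4 + 173.8 = 640.0 m^2.
Σ(Sᵢαᵢ) = 15.2*0.01 + 10.1*0.11 + 200*0.12 + 7.3*0.33 + 200*0.02 + 13.2*0.03 + 20.4*0.14 + 173.8*0.07 = 47.090.
ᾱ = A/S = 0.07.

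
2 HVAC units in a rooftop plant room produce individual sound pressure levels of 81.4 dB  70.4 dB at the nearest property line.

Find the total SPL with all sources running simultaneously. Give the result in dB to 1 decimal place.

81.7 dB

Σ 10^(Lᵢ/10) = 1.49e+08.
Combined level = 10 log₁₀(1.49e+08) = 81.7 dB.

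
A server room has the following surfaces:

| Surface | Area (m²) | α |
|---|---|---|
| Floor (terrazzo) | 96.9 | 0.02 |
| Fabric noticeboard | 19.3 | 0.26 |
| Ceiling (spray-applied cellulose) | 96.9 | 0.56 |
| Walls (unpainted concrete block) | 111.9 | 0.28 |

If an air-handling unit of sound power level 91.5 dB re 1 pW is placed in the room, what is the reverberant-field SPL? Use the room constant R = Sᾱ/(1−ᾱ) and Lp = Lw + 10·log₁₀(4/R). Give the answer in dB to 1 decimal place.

Σ(Sᵢαᵢ) = 96.9·0.02 + 19.3·0.26 + 96.9·0.56 + 111.9·0.28 = 92.552; total area S = 325.0 m².
ᾱ = 0.2848, so room constant R = A/(1−ᾱ) = 129.407 m².
Lp = 91.5 + 10·log₁₀(4/129.407) = 91.5 + (-15.10) = 76.4 dB.

76.4 dB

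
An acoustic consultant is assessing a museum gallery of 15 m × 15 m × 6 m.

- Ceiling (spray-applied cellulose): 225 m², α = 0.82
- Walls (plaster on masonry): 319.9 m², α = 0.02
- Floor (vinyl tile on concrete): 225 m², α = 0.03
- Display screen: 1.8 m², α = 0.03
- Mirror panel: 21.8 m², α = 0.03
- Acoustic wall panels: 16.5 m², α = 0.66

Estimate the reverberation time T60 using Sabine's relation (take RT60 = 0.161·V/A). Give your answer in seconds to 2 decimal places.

A = Σ Sᵢαᵢ = 225·0.82 + 319.9·0.02 + 225·0.03 + 1.8·0.03 + 21.8·0.03 + 16.5·0.66 = 209.246 sabins.
Room volume: 1350 m³.
Sabine: RT60 = 0.161 × 1350 / 209.246 = 1.04 s.

1.04 seconds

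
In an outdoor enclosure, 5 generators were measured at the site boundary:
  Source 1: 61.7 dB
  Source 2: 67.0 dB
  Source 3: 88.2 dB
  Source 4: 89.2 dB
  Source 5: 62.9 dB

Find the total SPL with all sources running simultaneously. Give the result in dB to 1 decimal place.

Sum in the linear (power) domain: Σ 10^(Lᵢ/10) = 10^(61.7/10) + 10^(67.0/10) + 10^(88.2/10) + 10^(89.2/10) + 10^(62.9/10) = 1.501e+09.
L_total = 10·log₁₀(1.501e+09) = 91.8 dB.

91.8 dB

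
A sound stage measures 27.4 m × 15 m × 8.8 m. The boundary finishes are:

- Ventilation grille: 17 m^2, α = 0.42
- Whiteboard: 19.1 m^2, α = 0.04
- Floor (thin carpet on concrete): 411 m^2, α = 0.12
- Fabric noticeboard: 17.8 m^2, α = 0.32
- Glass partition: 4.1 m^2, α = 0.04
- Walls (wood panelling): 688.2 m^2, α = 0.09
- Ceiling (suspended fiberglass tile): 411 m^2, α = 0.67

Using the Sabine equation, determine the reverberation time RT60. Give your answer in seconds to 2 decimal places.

1.45 sec

A = Σ Sᵢαᵢ = 17*0.42 + 19.1*0.04 + 411*0.12 + 17.8*0.32 + 4.1*0.04 + 688.2*0.09 + 411*0.67 = 400.392 sabins.
Room volume: 3616.8 m³.
T = 0.161 V/A = 0.161·3616.8/400.392 = 1.45 s.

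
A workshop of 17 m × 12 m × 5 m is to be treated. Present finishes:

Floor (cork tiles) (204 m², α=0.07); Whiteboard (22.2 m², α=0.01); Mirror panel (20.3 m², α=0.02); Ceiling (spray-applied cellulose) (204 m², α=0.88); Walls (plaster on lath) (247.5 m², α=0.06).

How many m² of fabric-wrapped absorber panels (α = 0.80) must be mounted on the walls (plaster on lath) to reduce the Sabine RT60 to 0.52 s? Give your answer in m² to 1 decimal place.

Total absorption A₁ = 204*0.07 + 22.2*0.01 + 20.3*0.02 + 204*0.88 + 247.5*0.06
  = 14.280 + 0.222 + 0.406 + 179.520 + 14.850 = 209.278 m² sabins.
V = 1020 m³. Target absorption A₂ = 0.161 × 1020 / 0.52 = 315.808 sabins.
Absorption to add: 315.808 − 209.278 = 106.530 sabins.
Each m² of panel replacing the walls (plaster on lath) adds (0.80 − 0.06) = 0.74 sabins.
Panel area = 106.530 / 0.74 = 144.0 m².

144.0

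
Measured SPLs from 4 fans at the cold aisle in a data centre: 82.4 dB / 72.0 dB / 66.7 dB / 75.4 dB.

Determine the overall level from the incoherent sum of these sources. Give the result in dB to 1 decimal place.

Converting to relative power and adding: 10^(82.4/10) + 10^(72.0/10) + 10^(66.7/10) + 10^(75.4/10) = 2.29e+08.
Back to dB: 10·log₁₀ Σ = 83.6 dB.

83.6 dB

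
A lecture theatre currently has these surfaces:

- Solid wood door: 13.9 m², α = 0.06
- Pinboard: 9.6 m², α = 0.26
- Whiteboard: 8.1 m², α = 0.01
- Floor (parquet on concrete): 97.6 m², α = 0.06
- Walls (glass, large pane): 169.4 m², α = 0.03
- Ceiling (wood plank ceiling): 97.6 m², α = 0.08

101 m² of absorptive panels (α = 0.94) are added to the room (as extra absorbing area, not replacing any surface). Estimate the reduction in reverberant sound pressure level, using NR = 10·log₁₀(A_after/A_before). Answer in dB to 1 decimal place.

7.2 dB

A_before = Σ Sᵢαᵢ = 13.9*0.06 + 9.6*0.26 + 8.1*0.01 + 97.6*0.06 + 169.4*0.03 + 97.6*0.08 = 22.157 sabins.
Treatment contributes 101·0.94 = 94.940 sabins.
A_after = 22.157 + 94.940 = 117.097 sabins.
Reduction = 10 log₁₀(A_after/A_before) = 10 log₁₀(5.2849) = 7.2 dB.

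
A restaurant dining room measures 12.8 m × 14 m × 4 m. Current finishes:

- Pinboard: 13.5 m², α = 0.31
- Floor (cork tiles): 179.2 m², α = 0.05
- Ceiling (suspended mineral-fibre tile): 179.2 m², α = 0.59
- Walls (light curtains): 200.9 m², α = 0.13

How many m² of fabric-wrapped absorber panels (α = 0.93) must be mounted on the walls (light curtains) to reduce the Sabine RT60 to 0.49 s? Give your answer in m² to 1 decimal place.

Summing Sᵢαᵢ: 4.185 + 8.960 + 105.728 + 26.117 → A₁ = 144.990 sabins.
V = 716.8 m³. Target absorption A₂ = 0.161 × 716.8 / 0.49 = 235.520 sabins.
ΔA needed = 235.520 − 144.990 = 90.530 sabins.
Each m² of panel replacing the walls (light curtains) adds (0.93 − 0.13) = 0.80 sabins.
Panel area = 90.530 / 0.80 = 113.2 m².

113.2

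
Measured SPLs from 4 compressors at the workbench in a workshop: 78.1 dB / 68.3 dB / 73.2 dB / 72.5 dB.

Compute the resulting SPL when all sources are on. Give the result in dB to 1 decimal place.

Σ 10^(Lᵢ/10) = 1.1e+08.
Back to dB: 10·log₁₀ Σ = 80.4 dB.

80.4 dB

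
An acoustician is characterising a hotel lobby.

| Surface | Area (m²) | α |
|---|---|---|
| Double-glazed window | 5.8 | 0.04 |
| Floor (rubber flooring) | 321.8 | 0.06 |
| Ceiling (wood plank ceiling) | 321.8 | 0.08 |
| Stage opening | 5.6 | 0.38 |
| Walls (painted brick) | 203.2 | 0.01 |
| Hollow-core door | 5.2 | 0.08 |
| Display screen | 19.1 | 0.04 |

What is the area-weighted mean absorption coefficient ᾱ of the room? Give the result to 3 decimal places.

S = Σ Sᵢ = 5.8 + 321.8 + 321.8 + 5.6 + 203.2 + 5.2 + 19.1 = 882.5 m².
Weighted sum Σ Sα = 50.624.
ᾱ = 50.624 / 882.5 = 0.057.

0.057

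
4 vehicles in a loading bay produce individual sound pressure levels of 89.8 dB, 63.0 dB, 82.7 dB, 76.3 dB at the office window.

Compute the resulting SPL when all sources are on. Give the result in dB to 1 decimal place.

Σ 10^(Lᵢ/10) = 1.186e+09.
Combined level = 10 log₁₀(1.186e+09) = 90.7 dB.

90.7 dB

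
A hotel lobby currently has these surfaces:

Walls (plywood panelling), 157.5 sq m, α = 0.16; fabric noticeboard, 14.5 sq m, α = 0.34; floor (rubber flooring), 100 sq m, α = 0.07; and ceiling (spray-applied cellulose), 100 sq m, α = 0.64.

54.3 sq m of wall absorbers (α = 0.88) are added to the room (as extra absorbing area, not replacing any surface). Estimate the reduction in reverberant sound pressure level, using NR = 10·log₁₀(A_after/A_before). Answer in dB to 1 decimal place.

1.7 dB

A_before = Σ Sᵢαᵢ = 157.5*0.16 + 14.5*0.34 + 100*0.07 + 100*0.64 = 101.130 sabins.
Treatment contributes 54.3·0.88 = 47.784 sabins.
New total A_after = 148.914 sabins.
NR = 10·log₁₀(148.914/101.130) = 1.7 dB.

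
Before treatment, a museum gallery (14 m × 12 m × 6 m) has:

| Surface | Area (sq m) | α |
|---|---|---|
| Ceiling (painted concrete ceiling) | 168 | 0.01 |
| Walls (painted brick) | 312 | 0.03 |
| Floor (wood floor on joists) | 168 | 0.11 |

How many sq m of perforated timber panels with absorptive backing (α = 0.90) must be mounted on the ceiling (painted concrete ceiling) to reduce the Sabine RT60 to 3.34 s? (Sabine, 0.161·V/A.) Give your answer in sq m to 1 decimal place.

Summing Sᵢαᵢ: 1.680 + 9.360 + 18.480 → A₁ = 29.520 sabins.
Required A₂ = 0.161·1008/3.34 = 48.589 sabins.
ΔA needed = 48.589 − 29.520 = 19.069 sabins.
Net gain per sq m: Δα = 0.90 − 0.01 = 0.89.
Panel area = 19.069 / 0.89 = 21.4 sq m.

21.4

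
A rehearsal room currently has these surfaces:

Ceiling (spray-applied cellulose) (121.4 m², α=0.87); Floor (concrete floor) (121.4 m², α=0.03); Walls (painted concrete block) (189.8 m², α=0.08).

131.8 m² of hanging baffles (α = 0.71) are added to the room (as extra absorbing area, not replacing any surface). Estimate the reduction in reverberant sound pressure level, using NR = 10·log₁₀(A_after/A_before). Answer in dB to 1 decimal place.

A_before = Σ Sᵢαᵢ = 121.4·0.87 + 121.4·0.03 + 189.8·0.08 = 124.444 sabins.
Treatment contributes 131.8·0.71 = 93.578 sabins.
New total A_after = 218.022 sabins.
NR = 10·log₁₀(218.022/124.444) = 2.4 dB.

2.4 dB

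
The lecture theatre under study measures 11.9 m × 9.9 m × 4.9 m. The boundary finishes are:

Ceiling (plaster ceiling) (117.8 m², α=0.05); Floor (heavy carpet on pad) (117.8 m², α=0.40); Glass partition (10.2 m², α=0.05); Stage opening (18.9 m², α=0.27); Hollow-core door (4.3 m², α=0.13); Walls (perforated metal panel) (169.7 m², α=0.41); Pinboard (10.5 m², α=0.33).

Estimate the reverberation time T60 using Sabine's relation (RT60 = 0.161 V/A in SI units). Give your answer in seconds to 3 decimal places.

0.703 sec

Summing Sᵢαᵢ: 5.890 + 47.120 + 0.510 + 5.103 + 0.559 + 69.577 + 3.465 → A = 132.224 sabins.
Volume V = 11.9 × 9.9 × 4.9 = 577.269 m³.
Sabine: RT60 = 0.161 × 577.269 / 132.224 = 0.703 s.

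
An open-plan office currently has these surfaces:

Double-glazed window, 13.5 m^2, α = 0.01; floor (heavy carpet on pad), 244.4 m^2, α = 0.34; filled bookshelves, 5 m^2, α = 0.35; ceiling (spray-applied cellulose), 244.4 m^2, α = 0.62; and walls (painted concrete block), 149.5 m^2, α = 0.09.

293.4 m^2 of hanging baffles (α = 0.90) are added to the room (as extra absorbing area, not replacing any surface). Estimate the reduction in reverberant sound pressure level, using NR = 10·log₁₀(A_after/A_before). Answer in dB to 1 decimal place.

Summing Sᵢαᵢ: 0.135 + 83.096 + 1.750 + 151.528 + 13.455 → A_before = 249.964 sabins.
Added absorption = 293.4 × 0.90 = 264.060 sabins.
A_after = 249.964 + 264.060 = 514.024 sabins.
Reduction = 10 log₁₀(A_after/A_before) = 10 log₁₀(2.0564) = 3.1 dB.

3.1 dB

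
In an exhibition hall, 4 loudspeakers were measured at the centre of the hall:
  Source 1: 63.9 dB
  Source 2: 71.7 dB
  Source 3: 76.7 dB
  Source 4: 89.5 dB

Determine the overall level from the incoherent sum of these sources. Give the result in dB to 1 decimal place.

Converting to relative power and adding: 10^(63.9/10) + 10^(71.7/10) + 10^(76.7/10) + 10^(89.5/10) = 9.553e+08.
Back to dB: 10·log₁₀ Σ = 89.8 dB.

89.8 dB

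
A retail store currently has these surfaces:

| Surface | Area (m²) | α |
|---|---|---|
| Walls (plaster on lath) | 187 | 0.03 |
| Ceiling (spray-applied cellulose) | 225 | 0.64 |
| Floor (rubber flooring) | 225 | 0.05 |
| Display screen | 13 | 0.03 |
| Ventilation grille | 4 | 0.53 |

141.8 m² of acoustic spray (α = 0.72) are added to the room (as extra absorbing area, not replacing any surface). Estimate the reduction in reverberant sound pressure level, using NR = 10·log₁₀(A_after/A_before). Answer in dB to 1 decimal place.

2.1 dB

A_before = Σ Sᵢαᵢ = 187*0.03 + 225*0.64 + 225*0.05 + 13*0.03 + 4*0.53 = 163.370 sabins.
Added absorption = 141.8 × 0.72 = 102.096 sabins.
New total A_after = 265.466 sabins.
NR = 10·log₁₀(265.466/163.370) = 2.1 dB.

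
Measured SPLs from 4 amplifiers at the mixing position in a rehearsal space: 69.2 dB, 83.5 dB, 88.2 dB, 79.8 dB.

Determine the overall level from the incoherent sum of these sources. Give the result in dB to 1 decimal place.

Σ 10^(Lᵢ/10) = 9.884e+08.
L_total = 10·log₁₀(9.884e+08) = 89.9 dB.

89.9 dB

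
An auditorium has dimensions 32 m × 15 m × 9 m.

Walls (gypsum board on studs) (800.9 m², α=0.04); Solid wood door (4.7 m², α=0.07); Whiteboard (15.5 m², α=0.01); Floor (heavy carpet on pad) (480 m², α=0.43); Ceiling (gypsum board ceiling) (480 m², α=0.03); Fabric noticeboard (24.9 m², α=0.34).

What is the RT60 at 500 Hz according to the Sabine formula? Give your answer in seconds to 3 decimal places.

Summing Sᵢαᵢ: 32.036 + 0.329 + 0.155 + 206.400 + 14.400 + 8.466 → A = 261.786 sabins.
V = 32·15·9 = 4320 m³.
RT60 = 0.161 · V / A = 0.161 × 4320 / 261.786 = 2.657 s.

2.657 seconds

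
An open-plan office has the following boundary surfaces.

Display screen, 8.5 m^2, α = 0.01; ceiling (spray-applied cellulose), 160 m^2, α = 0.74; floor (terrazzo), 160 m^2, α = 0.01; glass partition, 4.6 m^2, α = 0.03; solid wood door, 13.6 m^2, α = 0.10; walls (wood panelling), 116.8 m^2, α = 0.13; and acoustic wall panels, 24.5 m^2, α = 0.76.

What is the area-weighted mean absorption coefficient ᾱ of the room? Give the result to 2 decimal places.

S = Σ Sᵢ = 8.5 + 160 + 160 + 4.6 + 13.6 + 116.8 + 24.5 = 488.0 m^2.
Σ(Sᵢαᵢ) = 8.5*0.01 + 160*0.74 + 160*0.01 + 4.6*0.03 + 13.6*0.10 + 116.8*0.13 + 24.5*0.76 = 155.387.
ᾱ = A/S = 0.32.

0.32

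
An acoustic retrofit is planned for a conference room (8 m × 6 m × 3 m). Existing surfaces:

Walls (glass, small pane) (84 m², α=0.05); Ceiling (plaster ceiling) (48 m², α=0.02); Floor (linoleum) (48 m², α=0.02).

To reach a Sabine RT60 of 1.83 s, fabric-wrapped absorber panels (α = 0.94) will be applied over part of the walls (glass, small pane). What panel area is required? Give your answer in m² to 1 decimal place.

7.4

A₁ = Σ Sᵢαᵢ = 84*0.05 + 48*0.02 + 48*0.02 = 6.120 sabins.
V = 144 m³. Target absorption A₂ = 0.161 × 144 / 1.83 = 12.669 sabins.
ΔA needed = 12.669 − 6.120 = 6.549 sabins.
Net gain per m²: Δα = 0.94 − 0.05 = 0.89.
Panel area = 6.549 / 0.89 = 7.4 m².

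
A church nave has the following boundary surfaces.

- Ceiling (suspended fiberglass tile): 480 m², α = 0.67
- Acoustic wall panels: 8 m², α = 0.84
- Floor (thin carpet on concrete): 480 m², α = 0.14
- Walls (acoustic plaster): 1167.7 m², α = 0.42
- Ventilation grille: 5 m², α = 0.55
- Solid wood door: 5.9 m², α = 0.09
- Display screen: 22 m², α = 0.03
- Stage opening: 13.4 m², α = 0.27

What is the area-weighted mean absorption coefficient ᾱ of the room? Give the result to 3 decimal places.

Total surface area S = 2182.0 m².
Weighted sum Σ Sα = 893.513.
ᾱ = 893.513 / 2182.0 = 0.409.

0.409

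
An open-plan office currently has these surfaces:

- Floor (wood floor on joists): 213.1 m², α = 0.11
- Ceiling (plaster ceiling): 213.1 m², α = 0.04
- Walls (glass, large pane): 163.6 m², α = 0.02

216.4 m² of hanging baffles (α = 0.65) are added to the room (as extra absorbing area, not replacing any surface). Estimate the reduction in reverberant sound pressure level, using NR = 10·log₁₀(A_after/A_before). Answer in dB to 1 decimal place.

7.0 dB

A_before = Σ Sᵢαᵢ = 213.1·0.11 + 213.1·0.04 + 163.6·0.02 = 35.237 sabins.
Treatment contributes 216.4·0.65 = 140.660 sabins.
New total A_after = 175.897 sabins.
NR = 10·log₁₀(175.897/35.237) = 7.0 dB.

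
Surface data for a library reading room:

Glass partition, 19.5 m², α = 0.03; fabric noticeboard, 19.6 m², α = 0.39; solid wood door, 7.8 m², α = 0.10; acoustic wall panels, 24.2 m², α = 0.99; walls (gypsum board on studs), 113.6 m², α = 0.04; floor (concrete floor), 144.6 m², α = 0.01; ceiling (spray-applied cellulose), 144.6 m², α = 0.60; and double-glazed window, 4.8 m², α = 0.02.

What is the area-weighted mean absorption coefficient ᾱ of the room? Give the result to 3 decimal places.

0.263

Total surface area S = 478.7 m².
Σ(Sᵢαᵢ) = 19.5·0.03 + 19.6·0.39 + 7.8·0.10 + 24.2·0.99 + 113.6·0.04 + 144.6·0.01 + 144.6·0.60 + 4.8·0.02 = 125.813.
ᾱ = A/S = 0.263.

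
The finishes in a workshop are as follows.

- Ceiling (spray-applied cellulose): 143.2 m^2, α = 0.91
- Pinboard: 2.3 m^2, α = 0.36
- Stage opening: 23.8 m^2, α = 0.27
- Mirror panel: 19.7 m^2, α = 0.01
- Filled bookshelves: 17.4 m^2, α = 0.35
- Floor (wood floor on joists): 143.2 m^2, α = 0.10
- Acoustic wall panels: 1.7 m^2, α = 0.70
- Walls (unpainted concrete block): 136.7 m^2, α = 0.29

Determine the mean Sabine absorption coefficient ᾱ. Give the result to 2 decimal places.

0.41

Total surface area S = 488.0 m^2.
Weighted sum Σ Sα = 199.006.
ᾱ = A/S = 0.41.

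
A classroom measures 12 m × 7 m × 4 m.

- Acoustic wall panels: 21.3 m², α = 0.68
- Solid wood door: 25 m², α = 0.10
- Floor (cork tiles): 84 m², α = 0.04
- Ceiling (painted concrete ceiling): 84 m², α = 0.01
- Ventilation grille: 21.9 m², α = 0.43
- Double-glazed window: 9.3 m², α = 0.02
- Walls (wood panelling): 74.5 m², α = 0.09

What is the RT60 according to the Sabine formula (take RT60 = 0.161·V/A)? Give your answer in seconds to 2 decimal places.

Total absorption A = 21.3·0.68 + 25·0.10 + 84·0.04 + 84·0.01 + 21.9·0.43 + 9.3·0.02 + 74.5·0.09
  = 14.484 + 2.500 + 3.360 + 0.840 + 9.417 + 0.186 + 6.705 = 37.492 m² sabins.
Volume V = 12 × 7 × 4 = 336 m³.
Sabine: RT60 = 0.161 × 336 / 37.492 = 1.44 s.

1.44 s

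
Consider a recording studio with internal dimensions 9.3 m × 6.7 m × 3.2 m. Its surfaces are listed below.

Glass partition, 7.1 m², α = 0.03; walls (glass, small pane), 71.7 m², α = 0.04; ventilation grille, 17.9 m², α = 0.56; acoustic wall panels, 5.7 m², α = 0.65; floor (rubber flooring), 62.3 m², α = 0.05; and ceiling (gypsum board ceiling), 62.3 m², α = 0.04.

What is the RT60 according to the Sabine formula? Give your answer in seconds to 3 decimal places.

Summing Sᵢαᵢ: 0.213 + 2.868 + 10.024 + 3.705 + 3.115 + 2.492 → A = 22.417 sabins.
V = 9.3·6.7·3.2 = 199.392 m³.
RT60 = 0.161 · V / A = 0.161 × 199.392 / 22.417 = 1.432 s.

1.432 seconds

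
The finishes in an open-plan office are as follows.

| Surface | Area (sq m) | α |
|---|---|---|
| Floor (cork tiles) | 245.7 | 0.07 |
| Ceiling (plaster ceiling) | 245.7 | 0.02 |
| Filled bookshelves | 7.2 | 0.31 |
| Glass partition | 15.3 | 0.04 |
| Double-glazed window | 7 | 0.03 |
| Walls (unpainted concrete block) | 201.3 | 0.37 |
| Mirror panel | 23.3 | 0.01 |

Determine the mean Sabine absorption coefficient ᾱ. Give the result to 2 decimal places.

Total surface area S = 745.5 sq m.
Σ(Sᵢαᵢ) = 245.7*0.07 + 245.7*0.02 + 7.2*0.31 + 15.3*0.04 + 7*0.03 + 201.3*0.37 + 23.3*0.01 = 99.881.
ᾱ = A/S = 0.13.

0.13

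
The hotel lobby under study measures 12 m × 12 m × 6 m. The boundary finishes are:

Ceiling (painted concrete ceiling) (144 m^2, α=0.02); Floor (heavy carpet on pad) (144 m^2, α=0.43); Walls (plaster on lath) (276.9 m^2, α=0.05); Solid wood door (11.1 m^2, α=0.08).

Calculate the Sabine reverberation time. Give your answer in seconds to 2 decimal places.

1.75 sec

A = Σ Sᵢαᵢ = 144*0.02 + 144*0.43 + 276.9*0.05 + 11.1*0.08 = 79.533 sabins.
Volume V = 12 × 12 × 6 = 864 m³.
RT60 = 0.161 · V / A = 0.161 × 864 / 79.533 = 1.75 s.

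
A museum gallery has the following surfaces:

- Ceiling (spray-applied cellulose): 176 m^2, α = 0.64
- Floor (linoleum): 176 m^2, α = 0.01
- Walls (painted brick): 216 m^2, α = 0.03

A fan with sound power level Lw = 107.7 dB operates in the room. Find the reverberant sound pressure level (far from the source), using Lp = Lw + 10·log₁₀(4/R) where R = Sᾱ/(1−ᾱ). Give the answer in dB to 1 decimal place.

91.9 dB

A = 120.880 sabins; S = 568.0 m^2.
ᾱ = 0.2128, so room constant R = A/(1−ᾱ) = 153.557 m^2.
Lp = Lw + 10 log₁₀(4/R) = 107.7 -15.84 = 91.9 dB.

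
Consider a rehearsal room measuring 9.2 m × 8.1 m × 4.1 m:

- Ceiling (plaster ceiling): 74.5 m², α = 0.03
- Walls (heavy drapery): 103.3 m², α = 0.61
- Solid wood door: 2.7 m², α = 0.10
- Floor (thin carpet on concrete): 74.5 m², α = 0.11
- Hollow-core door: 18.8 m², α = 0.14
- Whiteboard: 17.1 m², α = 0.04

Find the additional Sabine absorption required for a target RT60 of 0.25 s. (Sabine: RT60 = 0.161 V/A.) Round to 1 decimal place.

119.7 sabins

A₁ = Σ Sᵢαᵢ = 74.5·0.03 + 103.3·0.61 + 2.7·0.10 + 74.5·0.11 + 18.8·0.14 + 17.1·0.04 = 77.029 sabins.
For T = 0.25 s, need A₂ = 0.161·V/T = 0.161·305.532/0.25 = 196.763 sabins.
ΔA = A₂ − A₁ = 196.763 − 77.029 = 119.7 sabins.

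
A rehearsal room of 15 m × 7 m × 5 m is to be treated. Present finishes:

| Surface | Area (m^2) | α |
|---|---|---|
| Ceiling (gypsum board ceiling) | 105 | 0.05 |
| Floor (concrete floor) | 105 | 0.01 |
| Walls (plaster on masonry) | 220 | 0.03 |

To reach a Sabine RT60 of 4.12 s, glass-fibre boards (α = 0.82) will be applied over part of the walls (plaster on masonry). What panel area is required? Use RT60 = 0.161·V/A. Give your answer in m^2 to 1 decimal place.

9.6

A₁ = Σ Sᵢαᵢ = 105×0.05 + 105×0.01 + 220×0.03 = 12.900 sabins.
V = 525 m³. Target absorption A₂ = 0.161 × 525 / 4.12 = 20.516 sabins.
ΔA needed = 20.516 − 12.900 = 7.616 sabins.
Net gain per m^2: Δα = 0.82 − 0.03 = 0.79.
Panel area = 7.616 / 0.79 = 9.6 m^2.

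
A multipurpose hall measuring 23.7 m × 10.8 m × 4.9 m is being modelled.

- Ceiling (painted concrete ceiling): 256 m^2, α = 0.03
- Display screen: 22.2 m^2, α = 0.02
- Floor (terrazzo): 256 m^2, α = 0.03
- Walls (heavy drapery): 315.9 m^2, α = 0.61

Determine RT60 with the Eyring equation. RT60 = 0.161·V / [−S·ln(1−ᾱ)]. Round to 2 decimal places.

0.84 s

Total surface area S = 256 + 22.2 + 256 + 315.9 = 850.1 m^2.
Absorption A = 256·0.03 + 22.2·0.02 + 256·0.03 + 315.9·0.61 = 208.503 sabins.
ᾱ = 208.503 / 850.1 = 0.2453.
−S·ln(1−ᾱ) = −850.1 × ln(1 − 0.2453) = 239.248.
V = 23.7 × 10.8 × 4.9 = 1254.204 m³.
T = 0.161·V/[−S·ln(1−ᾱ)] = 0.161·1254.204/239.248 = 0.84 s.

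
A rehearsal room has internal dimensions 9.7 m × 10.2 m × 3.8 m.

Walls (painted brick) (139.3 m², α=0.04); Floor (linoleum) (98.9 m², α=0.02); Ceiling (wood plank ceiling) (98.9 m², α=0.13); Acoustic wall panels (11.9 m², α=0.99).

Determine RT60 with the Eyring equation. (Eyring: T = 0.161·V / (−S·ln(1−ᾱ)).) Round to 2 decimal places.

Total surface area S = 139.3 + 98.9 + 98.9 + 11.9 = 349.0 m².
Σ(Sᵢαᵢ) = 139.3·0.04 + 98.9·0.02 + 98.9·0.13 + 11.9·0.99 = 32.188.
ᾱ = 32.188 / 349.0 = 0.0922.
Eyring denominator: −S ln(1−ᾱ) = 33.759.
V = 9.7 × 10.2 × 3.8 = 375.972 m³.
T = 0.161·V/[−S·ln(1−ᾱ)] = 0.161·375.972/33.759 = 1.79 s.

1.79 sec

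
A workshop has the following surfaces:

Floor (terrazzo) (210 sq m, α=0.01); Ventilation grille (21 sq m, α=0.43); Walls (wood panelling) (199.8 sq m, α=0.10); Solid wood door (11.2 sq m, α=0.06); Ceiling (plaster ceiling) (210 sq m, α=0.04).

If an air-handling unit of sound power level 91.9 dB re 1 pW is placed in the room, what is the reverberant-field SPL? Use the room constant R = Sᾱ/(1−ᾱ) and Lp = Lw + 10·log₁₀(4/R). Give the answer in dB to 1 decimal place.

Σ(Sᵢαᵢ) = 210×0.01 + 21×0.43 + 199.8×0.10 + 11.2×0.06 + 210×0.04 = 40.182; total area S = 652.0 sq m.
ᾱ = 40.182/652.0 = 0.0616; R = Sᾱ/(1−ᾱ) = 40.182/(1−0.0616) = 42.820 sq m.
Lp = 91.9 + 10·log₁₀(4/42.820) = 91.9 + (-10.30) = 81.6 dB.

81.6 dB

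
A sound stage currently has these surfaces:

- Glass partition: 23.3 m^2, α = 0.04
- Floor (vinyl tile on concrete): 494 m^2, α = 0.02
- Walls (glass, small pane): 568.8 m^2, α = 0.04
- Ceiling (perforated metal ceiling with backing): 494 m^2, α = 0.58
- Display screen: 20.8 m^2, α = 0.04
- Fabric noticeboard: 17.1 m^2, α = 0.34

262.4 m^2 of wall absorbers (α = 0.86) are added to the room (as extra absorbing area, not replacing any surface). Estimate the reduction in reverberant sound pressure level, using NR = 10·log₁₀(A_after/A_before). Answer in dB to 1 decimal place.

2.3 dB

Total absorption A_before = 23.3*0.04 + 494*0.02 + 568.8*0.04 + 494*0.58 + 20.8*0.04 + 17.1*0.34
  = 0.932 + 9.880 + 22.752 + 286.520 + 0.832 + 5.814 = 326.730 m^2 sabins.
Added absorption = 262.4 × 0.86 = 225.664 sabins.
New total A_after = 552.394 sabins.
Reduction = 10 log₁₀(A_after/A_before) = 10 log₁₀(1.6907) = 2.3 dB.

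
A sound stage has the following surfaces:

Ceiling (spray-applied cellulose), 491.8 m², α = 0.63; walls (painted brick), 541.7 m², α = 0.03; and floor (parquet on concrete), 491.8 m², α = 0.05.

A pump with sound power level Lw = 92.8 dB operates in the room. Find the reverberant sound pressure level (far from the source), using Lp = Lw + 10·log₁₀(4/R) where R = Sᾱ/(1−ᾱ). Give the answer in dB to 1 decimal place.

72.2 dB

A = 350.675 sabins; S = 1525.3 m².
ᾱ = 0.2299, so room constant R = A/(1−ᾱ) = 455.363 m².
Lp = 92.8 + 10·log₁₀(4/455.363) = 92.8 + (-20.56) = 72.2 dB.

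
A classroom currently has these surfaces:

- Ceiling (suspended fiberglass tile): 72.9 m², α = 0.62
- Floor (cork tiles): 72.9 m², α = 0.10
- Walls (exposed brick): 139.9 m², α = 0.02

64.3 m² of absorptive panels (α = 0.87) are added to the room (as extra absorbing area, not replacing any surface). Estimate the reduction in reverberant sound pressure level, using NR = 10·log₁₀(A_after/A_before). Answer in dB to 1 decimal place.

A_before = Σ Sᵢαᵢ = 72.9·0.62 + 72.9·0.10 + 139.9·0.02 = 55.286 sabins.
Treatment contributes 64.3·0.87 = 55.941 sabins.
New total A_after = 111.227 sabins.
Reduction = 10 log₁₀(A_after/A_before) = 10 log₁₀(2.0118) = 3.0 dB.

3.0 dB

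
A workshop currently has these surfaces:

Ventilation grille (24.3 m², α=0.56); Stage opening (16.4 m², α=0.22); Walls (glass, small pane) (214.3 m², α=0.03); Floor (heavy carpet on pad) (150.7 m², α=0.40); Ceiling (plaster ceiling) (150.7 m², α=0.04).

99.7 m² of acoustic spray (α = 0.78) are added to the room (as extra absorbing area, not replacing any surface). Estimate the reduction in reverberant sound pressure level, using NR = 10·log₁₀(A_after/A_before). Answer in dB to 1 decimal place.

Equivalent absorption area: A_before = 24.3*0.56 + 16.4*0.22 + 214.3*0.03 + 150.7*0.40 + 150.7*0.04 = 89.953 m².
Added absorption = 99.7 × 0.78 = 77.766 sabins.
A_after = 89.953 + 77.766 = 167.719 sabins.
Reduction = 10 log₁₀(A_after/A_before) = 10 log₁₀(1.8645) = 2.7 dB.

2.7 dB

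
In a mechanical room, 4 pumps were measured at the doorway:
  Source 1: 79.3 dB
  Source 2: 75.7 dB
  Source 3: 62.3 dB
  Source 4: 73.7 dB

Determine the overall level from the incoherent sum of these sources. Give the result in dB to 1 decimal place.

81.7 dB

Converting to relative power and adding: 10^(79.3/10) + 10^(75.7/10) + 10^(62.3/10) + 10^(73.7/10) = 1.474e+08.
Back to dB: 10·log₁₀ Σ = 81.7 dB.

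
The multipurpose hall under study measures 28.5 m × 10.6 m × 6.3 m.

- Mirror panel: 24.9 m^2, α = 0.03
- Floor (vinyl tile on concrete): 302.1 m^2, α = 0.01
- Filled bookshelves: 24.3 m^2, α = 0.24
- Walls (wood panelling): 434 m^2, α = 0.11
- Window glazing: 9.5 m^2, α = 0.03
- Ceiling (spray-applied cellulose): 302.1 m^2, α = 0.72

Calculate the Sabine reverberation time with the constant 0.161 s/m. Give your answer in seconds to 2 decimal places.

1.11 seconds

A = Σ Sᵢαᵢ = 24.9×0.03 + 302.1×0.01 + 24.3×0.24 + 434×0.11 + 9.5×0.03 + 302.1×0.72 = 275.137 sabins.
Room volume: 1903.23 m³.
Sabine: RT60 = 0.161 × 1903.23 / 275.137 = 1.11 s.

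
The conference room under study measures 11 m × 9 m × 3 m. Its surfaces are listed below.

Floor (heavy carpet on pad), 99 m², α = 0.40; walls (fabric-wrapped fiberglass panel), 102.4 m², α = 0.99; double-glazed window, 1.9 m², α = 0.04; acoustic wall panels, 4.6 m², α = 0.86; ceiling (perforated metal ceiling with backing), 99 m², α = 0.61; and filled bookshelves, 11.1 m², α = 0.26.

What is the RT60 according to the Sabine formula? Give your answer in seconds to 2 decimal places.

Summing Sᵢαᵢ: 39.600 + 101.376 + 0.076 + 3.956 + 60.390 + 2.886 → A = 208.284 sabins.
Room volume: 297 m³.
Sabine: RT60 = 0.161 × 297 / 208.284 = 0.23 s.

0.23 seconds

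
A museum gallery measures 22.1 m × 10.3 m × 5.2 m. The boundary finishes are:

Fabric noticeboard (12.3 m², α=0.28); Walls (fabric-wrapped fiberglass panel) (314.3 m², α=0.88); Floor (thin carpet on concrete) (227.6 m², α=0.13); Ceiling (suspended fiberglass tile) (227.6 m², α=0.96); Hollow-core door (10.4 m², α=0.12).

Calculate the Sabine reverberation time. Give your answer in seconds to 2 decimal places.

Summing Sᵢαᵢ: 3.444 + 276.584 + 29.588 + 218.496 + 1.248 → A = 529.360 sabins.
V = 22.1·10.3·5.2 = 1183.676 m³.
RT60 = 0.161 · V / A = 0.161 × 1183.676 / 529.360 = 0.36 s.

0.36 s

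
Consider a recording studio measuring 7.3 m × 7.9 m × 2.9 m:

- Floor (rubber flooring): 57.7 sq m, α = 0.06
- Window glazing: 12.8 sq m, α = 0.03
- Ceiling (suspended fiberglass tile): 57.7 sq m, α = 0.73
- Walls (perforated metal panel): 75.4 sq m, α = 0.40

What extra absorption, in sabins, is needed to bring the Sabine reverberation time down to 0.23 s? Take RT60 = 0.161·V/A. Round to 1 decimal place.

Total absorption A₁ = 57.7·0.06 + 12.8·0.03 + 57.7·0.73 + 75.4·0.40
  = 3.462 + 0.384 + 42.121 + 30.160 = 76.127 sq m sabins.
V = 167.243 m³. Required absorption A₂ = 0.161 × 167.243 / 0.23 = 117.070 sabins.
ΔA = A₂ − A₁ = 117.070 − 76.127 = 40.9 sabins.

40.9 sabins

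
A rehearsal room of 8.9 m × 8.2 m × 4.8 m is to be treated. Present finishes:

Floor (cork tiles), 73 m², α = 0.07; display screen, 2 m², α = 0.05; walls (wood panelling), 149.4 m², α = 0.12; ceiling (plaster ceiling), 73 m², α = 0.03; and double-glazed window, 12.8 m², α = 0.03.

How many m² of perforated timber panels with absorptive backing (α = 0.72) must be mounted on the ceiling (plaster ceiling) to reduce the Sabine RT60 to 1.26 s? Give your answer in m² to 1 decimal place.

27.6

A₁ = Σ Sᵢαᵢ = 73*0.07 + 2*0.05 + 149.4*0.12 + 73*0.03 + 12.8*0.03 = 25.712 sabins.
V = 350.304 m³. Target absorption A₂ = 0.161 × 350.304 / 1.26 = 44.761 sabins.
Absorption to add: 44.761 − 25.712 = 19.049 sabins.
Each m² of panel replacing the ceiling (plaster ceiling) adds (0.72 − 0.03) = 0.69 sabins.
Panel area = 19.049 / 0.69 = 27.6 m².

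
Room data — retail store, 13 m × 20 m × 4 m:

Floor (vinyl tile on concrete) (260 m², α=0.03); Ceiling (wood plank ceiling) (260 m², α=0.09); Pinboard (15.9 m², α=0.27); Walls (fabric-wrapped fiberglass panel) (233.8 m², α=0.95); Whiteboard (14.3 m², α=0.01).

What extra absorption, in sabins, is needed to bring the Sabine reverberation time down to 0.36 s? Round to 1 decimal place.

207.4 sabins

Total absorption A₁ = 260*0.03 + 260*0.09 + 15.9*0.27 + 233.8*0.95 + 14.3*0.01
  = 7.800 + 23.400 + 4.293 + 222.110 + 0.143 = 257.746 m² sabins.
Target A₂ = 0.161·1040/0.36 = 465.111 sabins (V = 1040 m³).
Shortfall: 465.111 − 257.746 = 207.4 sabins.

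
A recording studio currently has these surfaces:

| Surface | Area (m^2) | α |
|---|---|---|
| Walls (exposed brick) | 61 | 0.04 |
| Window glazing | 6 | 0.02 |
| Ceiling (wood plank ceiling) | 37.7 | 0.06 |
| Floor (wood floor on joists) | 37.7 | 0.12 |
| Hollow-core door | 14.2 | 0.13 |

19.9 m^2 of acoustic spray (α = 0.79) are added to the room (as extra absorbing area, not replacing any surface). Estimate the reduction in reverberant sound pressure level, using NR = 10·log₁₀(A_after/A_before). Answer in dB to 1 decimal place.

Summing Sᵢαᵢ: 2.440 + 0.120 + 2.262 + 4.524 + 1.846 → A_before = 11.192 sabins.
Treatment contributes 19.9·0.79 = 15.721 sabins.
New total A_after = 26.913 sabins.
NR = 10·log₁₀(26.913/11.192) = 3.8 dB.

3.8 dB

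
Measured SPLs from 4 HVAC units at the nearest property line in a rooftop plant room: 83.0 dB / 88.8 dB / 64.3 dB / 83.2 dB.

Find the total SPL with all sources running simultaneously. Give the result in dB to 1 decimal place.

90.7 dB

Sum in the linear (power) domain: Σ 10^(Lᵢ/10) = 10^(83.0/10) + 10^(88.8/10) + 10^(64.3/10) + 10^(83.2/10) = 1.17e+09.
L_total = 10·log₁₀(1.17e+09) = 90.7 dB.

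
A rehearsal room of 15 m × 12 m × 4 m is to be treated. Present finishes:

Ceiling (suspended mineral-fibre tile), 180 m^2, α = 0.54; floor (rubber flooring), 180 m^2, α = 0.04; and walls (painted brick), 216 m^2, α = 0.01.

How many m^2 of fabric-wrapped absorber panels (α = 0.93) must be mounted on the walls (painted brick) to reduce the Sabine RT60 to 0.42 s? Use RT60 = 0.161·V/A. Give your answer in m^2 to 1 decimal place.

A₁ = Σ Sᵢαᵢ = 180·0.54 + 180·0.04 + 216·0.01 = 106.560 sabins.
Required A₂ = 0.161·720/0.42 = 276.000 sabins.
Absorption to add: 276.000 − 106.560 = 169.440 sabins.
Net gain per m^2: Δα = 0.93 − 0.01 = 0.92.
Panel area = 169.440 / 0.92 = 184.2 m^2.

184.2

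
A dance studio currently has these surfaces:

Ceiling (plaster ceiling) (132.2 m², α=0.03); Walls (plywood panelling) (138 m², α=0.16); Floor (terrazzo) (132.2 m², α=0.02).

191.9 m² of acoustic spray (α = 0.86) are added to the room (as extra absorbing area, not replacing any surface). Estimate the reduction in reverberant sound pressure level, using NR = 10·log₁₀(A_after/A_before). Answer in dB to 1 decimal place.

Equivalent absorption area: A_before = 132.2×0.03 + 138×0.16 + 132.2×0.02 = 28.690 m².
Added absorption = 191.9 × 0.86 = 165.034 sabins.
A_after = 28.690 + 165.034 = 193.724 sabins.
NR = 10·log₁₀(193.724/28.690) = 8.3 dB.

8.3 dB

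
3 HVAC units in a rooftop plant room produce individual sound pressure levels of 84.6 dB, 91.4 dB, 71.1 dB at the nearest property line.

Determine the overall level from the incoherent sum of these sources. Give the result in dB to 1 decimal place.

Converting to relative power and adding: 10^(84.6/10) + 10^(91.4/10) + 10^(71.1/10) = 1.682e+09.
Combined level = 10 log₁₀(1.682e+09) = 92.3 dB.

92.3 dB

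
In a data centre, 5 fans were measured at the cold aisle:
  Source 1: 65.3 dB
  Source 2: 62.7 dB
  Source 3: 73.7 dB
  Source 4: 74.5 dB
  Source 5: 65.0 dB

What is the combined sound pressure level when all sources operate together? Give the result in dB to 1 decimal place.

77.8 dB

Sum in the linear (power) domain: Σ 10^(Lᵢ/10) = 10^(65.3/10) + 10^(62.7/10) + 10^(73.7/10) + 10^(74.5/10) + 10^(65.0/10) = 6.004e+07.
Back to dB: 10·log₁₀ Σ = 77.8 dB.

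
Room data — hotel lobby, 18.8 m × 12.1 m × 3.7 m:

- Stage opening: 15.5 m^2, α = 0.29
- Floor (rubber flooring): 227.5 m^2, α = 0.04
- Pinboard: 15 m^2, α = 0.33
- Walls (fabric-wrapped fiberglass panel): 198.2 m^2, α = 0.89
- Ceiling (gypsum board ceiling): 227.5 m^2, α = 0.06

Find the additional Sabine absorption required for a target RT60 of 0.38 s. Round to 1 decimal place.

148.0 sabins

Summing Sᵢαᵢ: 4.495 + 9.100 + 4.950 + 176.398 + 13.650 → A₁ = 208.593 sabins.
For T = 0.38 s, need A₂ = 0.161·V/T = 0.161·841.676/0.38 = 356.605 sabins.
Shortfall: 356.605 − 208.593 = 148.0 sabins.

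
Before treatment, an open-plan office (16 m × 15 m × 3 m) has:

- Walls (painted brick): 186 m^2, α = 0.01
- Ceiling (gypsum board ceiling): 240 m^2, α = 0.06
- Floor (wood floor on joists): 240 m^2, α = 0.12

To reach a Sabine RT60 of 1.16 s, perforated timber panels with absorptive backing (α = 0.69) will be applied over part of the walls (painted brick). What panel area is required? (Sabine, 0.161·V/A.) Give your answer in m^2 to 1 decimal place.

80.7

Summing Sᵢαᵢ: 1.860 + 14.400 + 28.800 → A₁ = 45.060 sabins.
V = 720 m³. Target absorption A₂ = 0.161 × 720 / 1.16 = 99.931 sabins.
Absorption to add: 99.931 − 45.060 = 54.871 sabins.
Each m^2 of panel replacing the walls (painted brick) adds (0.69 − 0.01) = 0.68 sabins.
Panel area = 54.871 / 0.68 = 80.7 m^2.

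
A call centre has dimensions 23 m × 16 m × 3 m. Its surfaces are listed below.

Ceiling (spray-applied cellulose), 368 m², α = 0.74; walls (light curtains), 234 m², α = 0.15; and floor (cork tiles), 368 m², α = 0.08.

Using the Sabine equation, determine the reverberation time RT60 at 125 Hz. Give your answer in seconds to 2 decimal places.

A = Σ Sᵢαᵢ = 368*0.74 + 234*0.15 + 368*0.08 = 336.860 sabins.
Volume V = 23 × 16 × 3 = 1104 m³.
T = 0.161 V/A = 0.161·1104/336.860 = 0.53 s.

0.53 seconds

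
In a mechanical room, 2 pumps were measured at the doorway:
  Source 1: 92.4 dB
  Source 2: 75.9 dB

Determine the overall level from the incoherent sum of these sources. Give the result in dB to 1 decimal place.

92.5 dB

Sum in the linear (power) domain: Σ 10^(Lᵢ/10) = 10^(92.4/10) + 10^(75.9/10) = 1.777e+09.
Combined level = 10 log₁₀(1.777e+09) = 92.5 dB.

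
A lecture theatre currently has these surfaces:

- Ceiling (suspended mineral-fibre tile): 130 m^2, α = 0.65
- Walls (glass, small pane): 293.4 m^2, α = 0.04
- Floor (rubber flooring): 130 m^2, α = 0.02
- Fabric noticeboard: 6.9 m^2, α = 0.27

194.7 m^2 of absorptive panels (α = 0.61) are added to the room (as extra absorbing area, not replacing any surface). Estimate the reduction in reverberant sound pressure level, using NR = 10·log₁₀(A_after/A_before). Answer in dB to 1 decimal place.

A_before = Σ Sᵢαᵢ = 130·0.65 + 293.4·0.04 + 130·0.02 + 6.9·0.27 = 100.699 sabins.
Added absorption = 194.7 × 0.61 = 118.767 sabins.
A_after = 100.699 + 118.767 = 219.466 sabins.
NR = 10·log₁₀(219.466/100.699) = 3.4 dB.

3.4 dB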